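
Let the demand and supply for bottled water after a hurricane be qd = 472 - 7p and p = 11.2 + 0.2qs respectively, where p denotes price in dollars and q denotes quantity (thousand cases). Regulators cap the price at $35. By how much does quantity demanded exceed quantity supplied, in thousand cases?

108

Rearranging supply gives qs = 5p - 56. Equilibrium: 472 - 7p = 5p - 56, so 528 = 12p and p* = 44, q* = 164.
Because the ceiling (35) lies below the market-clearing price, it is binding.
At p = 35: qd = 472 - 7·35 = 227 and qs = 5·35 - 56 = 119.
Shortage = qd - qs = 227 - 119 = 108.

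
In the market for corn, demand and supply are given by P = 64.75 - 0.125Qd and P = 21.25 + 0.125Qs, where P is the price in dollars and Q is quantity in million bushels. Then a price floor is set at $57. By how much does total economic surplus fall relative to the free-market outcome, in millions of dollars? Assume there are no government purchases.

Rearranging demand gives Qd = 518 - 8P; rearranging supply gives Qs = 8P - 170. In a free market, 518 - 8P = 8P - 170 gives the equilibrium P* = 43, Q* = 174.
Since 57 > 43, the floor is binding.
At P = 57: Qd = 518 - 8·57 = 62 and Qs = 8·57 - 170 = 286.
Quantity traded falls to 62. At Q = 62 the demand price is (518 - 62)/8 = 57 and the supply price is (170 + 62)/8 = 29.
Deadweight loss = ½ · (57 - 29) · (174 - 62) = ½ · 28 · 112 = 1568.

1568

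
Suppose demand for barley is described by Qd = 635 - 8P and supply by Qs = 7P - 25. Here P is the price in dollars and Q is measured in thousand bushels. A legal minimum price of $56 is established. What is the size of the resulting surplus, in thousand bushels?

In a free market, 635 - 8P = 7P - 25 gives the equilibrium P* = 44, Q* = 283.
Since 56 > 44, the floor is binding.
At P = 56: Qd = 635 - 8·56 = 187 and Qs = 7·56 - 25 = 367.
Surplus = Qs - Qd = 367 - 187 = 180.

180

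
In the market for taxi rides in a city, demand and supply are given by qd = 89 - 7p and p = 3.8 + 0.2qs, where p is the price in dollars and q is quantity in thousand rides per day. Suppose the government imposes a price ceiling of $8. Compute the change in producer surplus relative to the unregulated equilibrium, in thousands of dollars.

-23.5

Rearranging supply gives qs = 5p - 19. Equilibrium: 89 - 7p = 5p - 19, so 108 = 12p and p* = 9, q* = 26.
Because the ceiling (8) lies below the market-clearing price, it is binding.
At p = 8: qd = 89 - 7·8 = 33 and qs = 5·8 - 19 = 21.
Producer surplus without the control is ½ · (9 - 3.8) · 26 = 67.6.
With the ceiling, producers sell 21 units at 8, so PS = ½ · (8 - 3.8) · 21 = 44.1.
Change in producer surplus = 44.1 - 67.6 = -23.5.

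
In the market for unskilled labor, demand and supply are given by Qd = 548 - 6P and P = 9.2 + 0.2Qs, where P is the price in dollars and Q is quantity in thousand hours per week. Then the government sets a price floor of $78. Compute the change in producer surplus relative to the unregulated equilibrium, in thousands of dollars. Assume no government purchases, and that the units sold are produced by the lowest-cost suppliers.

-153.6

Rearranging supply gives Qs = 5P - 46. Setting quantity demanded equal to quantity supplied, 548 - 6P = 5P - 46, gives P* = 54 and Q* = 224.
Since 78 > 54, the floor is binding.
At P = 78: Qd = 548 - 6·78 = 80 and Qs = 5·78 - 46 = 344.
Producer surplus without the control is ½ · (54 - 9.2) · 224 = 5017.6.
With the floor, 80 units are sold at 78. The supply price at Q = 80 is 25.2, so PS = ½ · [(78 - 9.2) + (78 - 25.2)] · 80 = 4864.
Change in producer surplus = 4864 - 5017.6 = -153.6.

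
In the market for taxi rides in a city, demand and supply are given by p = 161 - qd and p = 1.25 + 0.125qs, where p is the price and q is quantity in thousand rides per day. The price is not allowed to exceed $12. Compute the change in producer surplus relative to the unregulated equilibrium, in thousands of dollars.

Rearranging demand gives qd = 161 - p; rearranging supply gives qs = 8p - 10. Without the control the market clears where 161 - p = 8p - 10, i.e. p* = 19 and q* = 142.
Because the ceiling (12) lies below the market-clearing price, it is binding.
At p = 12: qd = 161 - 12 = 149 and qs = 8·12 - 10 = 86.
Producer surplus without the control is ½ · (19 - 1.25) · 142 = 1260.25.
With the ceiling, producers sell 86 units at 12, so PS = ½ · (12 - 1.25) · 86 = 462.25.
Change in producer surplus = 462.25 - 1260.25 = -798.

-798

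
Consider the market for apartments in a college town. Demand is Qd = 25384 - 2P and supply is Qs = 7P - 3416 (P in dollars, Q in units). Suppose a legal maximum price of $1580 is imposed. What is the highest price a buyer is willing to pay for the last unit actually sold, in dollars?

Setting quantity demanded equal to quantity supplied, 25384 - 2P = 7P - 3416, gives P* = 3200 and Q* = 18984.
Because the ceiling (1580) lies below the market-clearing price, it is binding.
At P = 1580: Qd = 25384 - 2·1580 = 22224 and Qs = 7·1580 - 3416 = 7644.
Only 7644 units reach the market. On the demand curve, the marginal buyer's willingness to pay at Q = 7644 is (25384 - 7644)/2 = 8870.

8870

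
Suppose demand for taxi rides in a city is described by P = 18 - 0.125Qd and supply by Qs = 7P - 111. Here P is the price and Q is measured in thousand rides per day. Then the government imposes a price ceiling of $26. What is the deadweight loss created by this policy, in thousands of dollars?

0

Rearranging demand gives Qd = 144 - 8P. In a free market, 144 - 8P = 7P - 111 gives the equilibrium P* = 17, Q* = 8.
Since 26 is above P* = 17, the ceiling does not bind and the free-market outcome prevails.
Since the control does not bind, no trades are prevented and deadweight loss is zero.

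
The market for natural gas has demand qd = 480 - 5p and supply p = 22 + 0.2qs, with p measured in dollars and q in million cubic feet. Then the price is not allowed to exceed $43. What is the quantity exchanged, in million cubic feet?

Rearranging supply gives qs = 5p - 110. Equilibrium: 480 - 5p = 5p - 110, so 590 = 10p and p* = 59, q* = 185.
Because the ceiling (43) lies below the market-clearing price, it is binding.
At p = 43: qd = 480 - 5·43 = 265 and qs = 5·43 - 110 = 105.
The quantity actually transacted is the short side, supply: 105.

105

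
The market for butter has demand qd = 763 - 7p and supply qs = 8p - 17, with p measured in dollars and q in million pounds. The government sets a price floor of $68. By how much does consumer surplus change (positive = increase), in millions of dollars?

-5488

Without the control the market clears where 763 - 7p = 8p - 17, i.e. p* = 52 and q* = 399.
Since 68 > 52, the floor is binding.
At p = 68: qd = 763 - 7·68 = 287 and qs = 8·68 - 17 = 527.
Consumer surplus without the control is ½ · (109 - 52) · 399 = 11371.5.
With the floor, consumers buy 287 units at 68, so CS = ½ · (109 - 68) · 287 = 5883.5.
Change in consumer surplus = 5883.5 - 11371.5 = -5488.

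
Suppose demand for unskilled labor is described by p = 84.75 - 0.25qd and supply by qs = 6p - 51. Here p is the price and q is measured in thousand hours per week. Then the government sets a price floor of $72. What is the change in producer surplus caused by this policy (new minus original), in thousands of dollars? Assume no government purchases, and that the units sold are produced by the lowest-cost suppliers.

231

Rearranging demand gives qd = 339 - 4p. Without the control the market clears where 339 - 4p = 6p - 51, i.e. p* = 39 and q* = 183.
The floor of 72 is above the equilibrium price 39, so it binds.
At p = 72: qd = 339 - 4·72 = 51 and qs = 6·72 - 51 = 381.
Producer surplus without the control is ½ · (39 - 8.5) · 183 = 2790.75.
With the floor, 51 units are sold at 72. The supply price at q = 51 is 17, so PS = ½ · [(72 - 8.5) + (72 - 17)] · 51 = 3021.75.
Change in producer surplus = 3021.75 - 2790.75 = 231.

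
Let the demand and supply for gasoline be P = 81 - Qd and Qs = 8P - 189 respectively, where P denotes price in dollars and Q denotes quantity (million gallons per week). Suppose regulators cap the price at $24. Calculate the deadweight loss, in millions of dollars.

1296

Rearranging demand gives Qd = 81 - P. Equilibrium: 81 - P = 8P - 189, so 270 = 9P and P* = 30, Q* = 51.
The ceiling of 24 is below the equilibrium price 30, so it binds.
At P = 24: Qd = 81 - 24 = 57 and Qs = 8·24 - 189 = 3.
Quantity traded falls to 3. At Q = 3 the demand price is 81 - 3 = 78 and the supply price is (189 + 3)/8 = 24.
Deadweight loss = ½ · (78 - 24) · (51 - 3) = ½ · 54 · 48 = 1296.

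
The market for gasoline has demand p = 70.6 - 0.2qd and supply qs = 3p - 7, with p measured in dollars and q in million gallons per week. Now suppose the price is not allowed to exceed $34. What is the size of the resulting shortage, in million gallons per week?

88

Rearranging demand gives qd = 353 - 5p. In a free market, 353 - 5p = 3p - 7 gives the equilibrium p* = 45, q* = 128.
Since 34 < 45, the ceiling is binding.
At p = 34: qd = 353 - 5·34 = 183 and qs = 3·34 - 7 = 95.
Shortage = qd - qs = 183 - 95 = 88.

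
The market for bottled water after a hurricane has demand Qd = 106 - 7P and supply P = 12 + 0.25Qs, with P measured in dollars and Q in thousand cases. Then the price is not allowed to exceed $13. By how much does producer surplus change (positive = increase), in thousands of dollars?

-6

Rearranging supply gives Qs = 4P - 48. Equilibrium: 106 - 7P = 4P - 48, so 154 = 11P and P* = 14, Q* = 8.
The ceiling of 13 is below the equilibrium price 14, so it binds.
At P = 13: Qd = 106 - 7·13 = 15 and Qs = 4·13 - 48 = 4.
Producer surplus without the control is ½ · (14 - 12) · 8 = 8.
With the ceiling, producers sell 4 units at 13, so PS = ½ · (13 - 12) · 4 = 2.
Change in producer surplus = 2 - 8 = -6.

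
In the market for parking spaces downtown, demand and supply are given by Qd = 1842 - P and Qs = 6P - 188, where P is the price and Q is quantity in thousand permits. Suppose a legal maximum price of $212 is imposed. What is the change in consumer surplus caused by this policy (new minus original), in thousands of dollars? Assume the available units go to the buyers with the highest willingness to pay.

Setting quantity demanded equal to quantity supplied, 1842 - P = 6P - 188, gives P* = 290 and Q* = 1552.
Because the ceiling (212) lies below the market-clearing price, it is binding.
At P = 212: Qd = 1842 - 212 = 1630 and Qs = 6·212 - 188 = 1084.
Consumer surplus without the control is ½ · (1842 - 290) · 1552 = 1204352.
With the ceiling, 1084 units are sold at 212 (assume they go to the highest-value buyers). The demand price at Q = 1084 is 758, so CS = ½ · [(1842 - 212) + (758 - 212)] · 1084 = 1179392.
Change in consumer surplus = 1179392 - 1204352 = -24960.

-24960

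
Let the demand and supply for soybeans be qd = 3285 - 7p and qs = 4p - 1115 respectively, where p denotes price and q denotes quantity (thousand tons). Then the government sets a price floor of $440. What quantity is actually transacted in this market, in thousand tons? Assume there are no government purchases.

In a free market, 3285 - 7p = 4p - 1115 gives the equilibrium p* = 400, q* = 485.
The floor of 440 is above the equilibrium price 400, so it binds.
At p = 440: qd = 3285 - 7·440 = 205 and qs = 4·440 - 1115 = 645.
The quantity actually transacted is the short side, demand: 205.

205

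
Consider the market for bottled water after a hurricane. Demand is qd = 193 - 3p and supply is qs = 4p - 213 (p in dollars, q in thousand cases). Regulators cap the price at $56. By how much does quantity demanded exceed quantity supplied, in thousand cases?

Equilibrium: 193 - 3p = 4p - 213, so 406 = 7p and p* = 58, q* = 19.
The ceiling of 56 is below the equilibrium price 58, so it binds.
At p = 56: qd = 193 - 3·56 = 25 and qs = 4·56 - 213 = 11.
Shortage = qd - qs = 25 - 11 = 14.

14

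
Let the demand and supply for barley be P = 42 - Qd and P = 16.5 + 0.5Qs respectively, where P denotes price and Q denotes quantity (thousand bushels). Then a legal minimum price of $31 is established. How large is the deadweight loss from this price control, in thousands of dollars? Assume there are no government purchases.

27

Rearranging demand gives Qd = 42 - P; rearranging supply gives Qs = 2P - 33. Without the control the market clears where 42 - P = 2P - 33, i.e. P* = 25 and Q* = 17.
Since 31 > 25, the floor is binding.
At P = 31: Qd = 42 - 31 = 11 and Qs = 2·31 - 33 = 29.
Quantity traded falls to 11. At Q = 11 the demand price is 42 - 11 = 31 and the supply price is (33 + 11)/2 = 22.
Deadweight loss = ½ · (31 - 22) · (17 - 11) = ½ · 9 · 6 = 27.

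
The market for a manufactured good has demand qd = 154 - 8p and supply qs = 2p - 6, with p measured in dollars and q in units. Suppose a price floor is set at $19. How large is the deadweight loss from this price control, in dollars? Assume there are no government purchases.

Setting quantity demanded equal to quantity supplied, 154 - 8p = 2p - 6, gives p* = 16 and q* = 26.
Because the floor (19) lies above the market-clearing price, it is binding.
At p = 19: qd = 154 - 8·19 = 2 and qs = 2·19 - 6 = 32.
Quantity traded falls to 2. At q = 2 the demand price is (154 - 2)/8 = 19 and the supply price is (6 + 2)/2 = 4.
Deadweight loss = ½ · (19 - 4) · (26 - 2) = ½ · 15 · 24 = 180.

180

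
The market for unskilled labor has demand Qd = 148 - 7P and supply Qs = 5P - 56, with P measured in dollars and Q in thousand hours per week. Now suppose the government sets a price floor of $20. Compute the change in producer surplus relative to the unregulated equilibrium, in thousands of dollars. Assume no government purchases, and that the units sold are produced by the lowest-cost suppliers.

Equilibrium: 148 - 7P = 5P - 56, so 204 = 12P and P* = 17, Q* = 29.
The floor of 20 is above the equilibrium price 17, so it binds.
At P = 20: Qd = 148 - 7·20 = 8 and Qs = 5·20 - 56 = 44.
Producer surplus without the control is ½ · (17 - 11.2) · 29 = 84.1.
With the floor, 8 units are sold at 20. The supply price at Q = 8 is 12.8, so PS = ½ · [(20 - 11.2) + (20 - 12.8)] · 8 = 64.
Change in producer surplus = 64 - 84.1 = -20.1.

-20.1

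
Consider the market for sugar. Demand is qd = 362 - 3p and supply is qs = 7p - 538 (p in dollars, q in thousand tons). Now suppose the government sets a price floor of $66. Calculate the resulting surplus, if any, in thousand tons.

0

Without the control the market clears where 362 - 3p = 7p - 538, i.e. p* = 90 and q* = 92.
Since 66 is below p* = 90, the floor does not bind and the free-market outcome prevails.
Since the control does not bind, there is no surplus.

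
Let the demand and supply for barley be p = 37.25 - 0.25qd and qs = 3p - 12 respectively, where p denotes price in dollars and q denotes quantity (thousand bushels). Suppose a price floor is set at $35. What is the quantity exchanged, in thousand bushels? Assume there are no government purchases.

Rearranging demand gives qd = 149 - 4p. Without the control the market clears where 149 - 4p = 3p - 12, i.e. p* = 23 and q* = 57.
Because the floor (35) lies above the market-clearing price, it is binding.
At p = 35: qd = 149 - 4·35 = 9 and qs = 3·35 - 12 = 93.
The quantity actually transacted is the short side, demand: 9.

9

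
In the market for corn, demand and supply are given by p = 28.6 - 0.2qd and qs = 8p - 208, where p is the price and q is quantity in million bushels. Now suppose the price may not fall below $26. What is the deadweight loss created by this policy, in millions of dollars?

0

Rearranging demand gives qd = 143 - 5p. Equilibrium: 143 - 5p = 8p - 208, so 351 = 13p and p* = 27, q* = 8.
Since 26 is below p* = 27, the floor does not bind and the free-market outcome prevails.
Since the control does not bind, no trades are prevented and deadweight loss is zero.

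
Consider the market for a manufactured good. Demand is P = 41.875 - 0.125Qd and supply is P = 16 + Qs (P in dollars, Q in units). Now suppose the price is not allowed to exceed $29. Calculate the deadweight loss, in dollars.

56.25

Rearranging demand gives Qd = 335 - 8P; rearranging supply gives Qs = P - 16. Setting quantity demanded equal to quantity supplied, 335 - 8P = P - 16, gives P* = 39 and Q* = 23.
Since 29 < 39, the ceiling is binding.
At P = 29: Qd = 335 - 8·29 = 103 and Qs = 29 - 16 = 13.
Quantity traded falls to 13. At Q = 13 the demand price is (335 - 13)/8 = 40.25 and the supply price is 16 + 13 = 29.
Deadweight loss = ½ · (40.25 - 29) · (23 - 13) = ½ · 11.25 · 10 = 56.25.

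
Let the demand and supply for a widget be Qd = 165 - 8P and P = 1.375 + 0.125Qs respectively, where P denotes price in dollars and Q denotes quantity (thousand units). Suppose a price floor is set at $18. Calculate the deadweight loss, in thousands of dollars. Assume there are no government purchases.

Rearranging supply gives Qs = 8P - 11. Setting quantity demanded equal to quantity supplied, 165 - 8P = 8P - 11, gives P* = 11 and Q* = 77.
Because the floor (18) lies above the market-clearing price, it is binding.
At P = 18: Qd = 165 - 8·18 = 21 and Qs = 8·18 - 11 = 133.
Quantity traded falls to 21. At Q = 21 the demand price is (165 - 21)/8 = 18 and the supply price is (11 + 21)/8 = 4.
Deadweight loss = ½ · (18 - 4) · (77 - 21) = ½ · 14 · 56 = 392.

392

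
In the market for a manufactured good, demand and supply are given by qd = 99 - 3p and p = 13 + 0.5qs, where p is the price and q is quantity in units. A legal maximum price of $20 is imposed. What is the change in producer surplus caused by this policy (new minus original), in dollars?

Rearranging supply gives qs = 2p - 26. Equilibrium: 99 - 3p = 2p - 26, so 125 = 5p and p* = 25, q* = 24.
The ceiling of 20 is below the equilibrium price 25, so it binds.
At p = 20: qd = 99 - 3·20 = 39 and qs = 2·20 - 26 = 14.
Producer surplus without the control is ½ · (25 - 13) · 24 = 144.
With the ceiling, producers sell 14 units at 20, so PS = ½ · (20 - 13) · 14 = 49.
Change in producer surplus = 49 - 144 = -95.

-95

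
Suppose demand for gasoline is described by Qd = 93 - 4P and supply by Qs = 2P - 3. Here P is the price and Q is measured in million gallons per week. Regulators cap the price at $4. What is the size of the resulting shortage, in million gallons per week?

72

Equilibrium: 93 - 4P = 2P - 3, so 96 = 6P and P* = 16, Q* = 29.
Because the ceiling (4) lies below the market-clearing price, it is binding.
At P = 4: Qd = 93 - 4·4 = 77 and Qs = 2·4 - 3 = 5.
Shortage = Qd - Qs = 77 - 5 = 72.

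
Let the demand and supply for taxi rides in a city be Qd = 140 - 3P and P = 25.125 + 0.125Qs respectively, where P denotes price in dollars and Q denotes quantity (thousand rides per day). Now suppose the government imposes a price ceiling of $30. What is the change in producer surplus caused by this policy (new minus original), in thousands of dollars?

Rearranging supply gives Qs = 8P - 201. Setting quantity demanded equal to quantity supplied, 140 - 3P = 8P - 201, gives P* = 31 and Q* = 47.
Since 30 < 31, the ceiling is binding.
At P = 30: Qd = 140 - 3·30 = 50 and Qs = 8·30 - 201 = 39.
Producer surplus without the control is ½ · (31 - 25.125) · 47 = 138.0625.
With the ceiling, producers sell 39 units at 30, so PS = ½ · (30 - 25.125) · 39 = 95.0625.
Change in producer surplus = 95.0625 - 138.0625 = -43.

-43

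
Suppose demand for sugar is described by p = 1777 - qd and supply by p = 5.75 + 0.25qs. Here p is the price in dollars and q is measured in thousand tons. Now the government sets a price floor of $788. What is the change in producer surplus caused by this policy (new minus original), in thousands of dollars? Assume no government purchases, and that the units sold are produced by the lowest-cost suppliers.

Rearranging demand gives qd = 1777 - p; rearranging supply gives qs = 4p - 23. Setting quantity demanded equal to quantity supplied, 1777 - p = 4p - 23, gives p* = 360 and q* = 1417.
The floor of 788 is above the equilibrium price 360, so it binds.
At p = 788: qd = 1777 - 788 = 989 and qs = 4·788 - 23 = 3129.
Producer surplus without the control is ½ · (360 - 5.75) · 1417 = 250986.125.
With the floor, 989 units are sold at 788. The supply price at q = 989 is 253, so PS = ½ · [(788 - 5.75) + (788 - 253)] · 989 = 651380.125.
Change in producer surplus = 651380.125 - 250986.125 = 400394.

400394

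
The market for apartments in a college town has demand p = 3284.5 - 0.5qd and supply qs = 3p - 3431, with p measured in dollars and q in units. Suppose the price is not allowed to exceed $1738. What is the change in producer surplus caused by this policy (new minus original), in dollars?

Rearranging demand gives qd = 6569 - 2p. Equilibrium: 6569 - 2p = 3p - 3431, so 10000 = 5p and p* = 2000, q* = 2569.
Since 1738 < 2000, the ceiling is binding.
At p = 1738: qd = 6569 - 2·1738 = 3093 and qs = 3·1738 - 3431 = 1783.
Producer surplus without the control is ½ · (2000 - 3431/3) · 2569 = 6599761/6.
With the ceiling, producers sell 1783 units at 1738, so PS = ½ · (1738 - 3431/3) · 1783 = 3179089/6.
Change in producer surplus = 3179089/6 - 6599761/6 = -570112.

-570112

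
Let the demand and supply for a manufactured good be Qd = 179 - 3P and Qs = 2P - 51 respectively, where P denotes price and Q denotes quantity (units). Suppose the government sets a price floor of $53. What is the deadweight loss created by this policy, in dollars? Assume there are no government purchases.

183.75

Without the control the market clears where 179 - 3P = 2P - 51, i.e. P* = 46 and Q* = 41.
Since 53 > 46, the floor is binding.
At P = 53: Qd = 179 - 3·53 = 20 and Qs = 2·53 - 51 = 55.
Quantity traded falls to 20. At Q = 20 the demand price is (179 - 20)/3 = 53 and the supply price is (51 + 20)/2 = 35.5.
Deadweight loss = ½ · (53 - 35.5) · (41 - 20) = ½ · 17.5 · 21 = 183.75.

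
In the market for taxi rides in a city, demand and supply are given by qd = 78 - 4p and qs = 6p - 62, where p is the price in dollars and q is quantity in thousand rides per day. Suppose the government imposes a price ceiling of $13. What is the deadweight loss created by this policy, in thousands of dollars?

7.5

Without the control the market clears where 78 - 4p = 6p - 62, i.e. p* = 14 and q* = 22.
The ceiling of 13 is below the equilibrium price 14, so it binds.
At p = 13: qd = 78 - 4·13 = 26 and qs = 6·13 - 62 = 16.
Quantity traded falls to 16. At q = 16 the demand price is (78 - 16)/4 = 15.5 and the supply price is (62 + 16)/6 = 13.
Deadweight loss = ½ · (15.5 - 13) · (22 - 16) = ½ · 2.5 · 6 = 7.5.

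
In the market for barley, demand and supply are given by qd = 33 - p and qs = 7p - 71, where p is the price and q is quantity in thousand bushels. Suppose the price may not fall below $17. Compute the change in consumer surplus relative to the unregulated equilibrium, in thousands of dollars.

In a free market, 33 - p = 7p - 71 gives the equilibrium p* = 13, q* = 20.
The floor of 17 is above the equilibrium price 13, so it binds.
At p = 17: qd = 33 - 17 = 16 and qs = 7·17 - 71 = 48.
Consumer surplus without the control is ½ · (33 - 13) · 20 = 200.
With the floor, consumers buy 16 units at 17, so CS = ½ · (33 - 17) · 16 = 128.
Change in consumer surplus = 128 - 200 = -72.

-72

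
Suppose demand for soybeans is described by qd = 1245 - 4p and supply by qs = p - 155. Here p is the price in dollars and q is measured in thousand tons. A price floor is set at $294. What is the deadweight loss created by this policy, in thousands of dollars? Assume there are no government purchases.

Setting quantity demanded equal to quantity supplied, 1245 - 4p = p - 155, gives p* = 280 and q* = 125.
Because the floor (294) lies above the market-clearing price, it is binding.
At p = 294: qd = 1245 - 4·294 = 69 and qs = 294 - 155 = 139.
Quantity traded falls to 69. At q = 69 the demand price is (1245 - 69)/4 = 294 and the supply price is 155 + 69 = 224.
Deadweight loss = ½ · (294 - 224) · (125 - 69) = ½ · 70 · 56 = 1960.

1960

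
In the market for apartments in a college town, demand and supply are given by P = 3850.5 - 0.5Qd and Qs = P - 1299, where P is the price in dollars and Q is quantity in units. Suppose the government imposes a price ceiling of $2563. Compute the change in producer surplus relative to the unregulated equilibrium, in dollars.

Rearranging demand gives Qd = 7701 - 2P. In a free market, 7701 - 2P = P - 1299 gives the equilibrium P* = 3000, Q* = 1701.
Since 2563 < 3000, the ceiling is binding.
At P = 2563: Qd = 7701 - 2·2563 = 2575 and Qs = 2563 - 1299 = 1264.
Producer surplus without the control is ½ · (3000 - 1299) · 1701 = 1446700.5.
With the ceiling, producers sell 1264 units at 2563, so PS = ½ · (2563 - 1299) · 1264 = 798848.
Change in producer surplus = 798848 - 1446700.5 = -647852.5.

-647852.5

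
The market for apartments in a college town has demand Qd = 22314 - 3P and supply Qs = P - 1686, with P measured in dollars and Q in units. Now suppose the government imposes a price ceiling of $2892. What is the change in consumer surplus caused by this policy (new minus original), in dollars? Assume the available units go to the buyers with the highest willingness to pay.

2138304

Setting quantity demanded equal to quantity supplied, 22314 - 3P = P - 1686, gives P* = 6000 and Q* = 4314.
Since 2892 < 6000, the ceiling is binding.
At P = 2892: Qd = 22314 - 3·2892 = 13638 and Qs = 2892 - 1686 = 1206.
Consumer surplus without the control is ½ · (7438 - 6000) · 4314 = 3101766.
With the ceiling, 1206 units are sold at 2892 (assume they go to the highest-value buyers). The demand price at Q = 1206 is 7036, so CS = ½ · [(7438 - 2892) + (7036 - 2892)] · 1206 = 5240070.
Change in consumer surplus = 5240070 - 3101766 = 2138304.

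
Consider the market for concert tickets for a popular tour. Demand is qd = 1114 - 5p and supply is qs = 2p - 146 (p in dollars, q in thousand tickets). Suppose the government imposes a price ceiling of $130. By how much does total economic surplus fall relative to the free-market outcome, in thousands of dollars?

3500

Equilibrium: 1114 - 5p = 2p - 146, so 1260 = 7p and p* = 180, q* = 214.
Since 130 < 180, the ceiling is binding.
At p = 130: qd = 1114 - 5·130 = 464 and qs = 2·130 - 146 = 114.
Quantity traded falls to 114. At q = 114 the demand price is (1114 - 114)/5 = 200 and the supply price is (146 + 114)/2 = 130.
Deadweight loss = ½ · (200 - 130) · (214 - 114) = ½ · 70 · 100 = 3500.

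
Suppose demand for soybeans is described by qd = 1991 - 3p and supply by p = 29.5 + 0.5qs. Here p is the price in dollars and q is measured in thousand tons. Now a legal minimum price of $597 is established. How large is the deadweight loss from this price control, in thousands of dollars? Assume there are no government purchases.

131133.75

Rearranging supply gives qs = 2p - 59. In a free market, 1991 - 3p = 2p - 59 gives the equilibrium p* = 410, q* = 761.
Since 597 > 410, the floor is binding.
At p = 597: qd = 1991 - 3·597 = 200 and qs = 2·597 - 59 = 1135.
Quantity traded falls to 200. At q = 200 the demand price is (1991 - 200)/3 = 597 and the supply price is (59 + 200)/2 = 129.5.
Deadweight loss = ½ · (597 - 129.5) · (761 - 200) = ½ · 467.5 · 561 = 131133.75.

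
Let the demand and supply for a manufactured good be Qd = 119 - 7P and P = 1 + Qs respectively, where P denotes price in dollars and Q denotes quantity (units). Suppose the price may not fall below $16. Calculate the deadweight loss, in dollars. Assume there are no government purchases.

28

Rearranging supply gives Qs = P - 1. Setting quantity demanded equal to quantity supplied, 119 - 7P = P - 1, gives P* = 15 and Q* = 14.
The floor of 16 is above the equilibrium price 15, so it binds.
At P = 16: Qd = 119 - 7·16 = 7 and Qs = 16 - 1 = 15.
Quantity traded falls to 7. At Q = 7 the demand price is (119 - 7)/7 = 16 and the supply price is 1 + 7 = 8.
Deadweight loss = ½ · (16 - 8) · (14 - 7) = ½ · 8 · 7 = 28.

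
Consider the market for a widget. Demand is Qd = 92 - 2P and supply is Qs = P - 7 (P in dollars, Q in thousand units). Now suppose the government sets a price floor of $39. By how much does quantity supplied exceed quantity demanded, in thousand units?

18

Without the control the market clears where 92 - 2P = P - 7, i.e. P* = 33 and Q* = 26.
Since 39 > 33, the floor is binding.
At P = 39: Qd = 92 - 2·39 = 14 and Qs = 39 - 7 = 32.
Surplus = Qs - Qd = 32 - 14 = 18.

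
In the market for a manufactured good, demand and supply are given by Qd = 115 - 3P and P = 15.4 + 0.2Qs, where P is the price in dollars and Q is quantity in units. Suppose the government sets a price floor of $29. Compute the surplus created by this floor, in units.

40

Rearranging supply gives Qs = 5P - 77. Equilibrium: 115 - 3P = 5P - 77, so 192 = 8P and P* = 24, Q* = 43.
The floor of 29 is above the equilibrium price 24, so it binds.
At P = 29: Qd = 115 - 3·29 = 28 and Qs = 5·29 - 77 = 68.
Surplus = Qs - Qd = 68 - 28 = 40.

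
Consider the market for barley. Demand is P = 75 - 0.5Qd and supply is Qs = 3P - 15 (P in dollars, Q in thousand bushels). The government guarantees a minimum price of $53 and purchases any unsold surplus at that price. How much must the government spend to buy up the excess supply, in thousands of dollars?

5300

Rearranging demand gives Qd = 150 - 2P. Without the control the market clears where 150 - 2P = 3P - 15, i.e. P* = 33 and Q* = 84.
Since 53 > 33, the floor is binding.
At P = 53: Qd = 150 - 2·53 = 44 and Qs = 3·53 - 15 = 144.
Surplus = Qs - Qd = 100.
Government expenditure = surplus × support price = 100 × 53 = 5300.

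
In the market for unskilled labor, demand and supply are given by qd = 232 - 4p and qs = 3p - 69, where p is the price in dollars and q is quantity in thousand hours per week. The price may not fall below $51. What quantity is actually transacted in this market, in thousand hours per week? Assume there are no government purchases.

28

Without the control the market clears where 232 - 4p = 3p - 69, i.e. p* = 43 and q* = 60.
Because the floor (51) lies above the market-clearing price, it is binding.
At p = 51: qd = 232 - 4·51 = 28 and qs = 3·51 - 69 = 84.
The quantity actually transacted is the short side, demand: 28.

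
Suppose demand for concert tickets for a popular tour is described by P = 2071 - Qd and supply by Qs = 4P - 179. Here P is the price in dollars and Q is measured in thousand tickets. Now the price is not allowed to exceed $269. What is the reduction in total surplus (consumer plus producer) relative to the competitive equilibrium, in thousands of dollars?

327610

Rearranging demand gives Qd = 2071 - P. Equilibrium: 2071 - P = 4P - 179, so 2250 = 5P and P* = 450, Q* = 1621.
The ceiling of 269 is below the equilibrium price 450, so it binds.
At P = 269: Qd = 2071 - 269 = 1802 and Qs = 4·269 - 179 = 897.
Quantity traded falls to 897. At Q = 897 the demand price is 2071 - 897 = 1174 and the supply price is (179 + 897)/4 = 269.
Deadweight loss = ½ · (1174 - 269) · (1621 - 897) = ½ · 905 · 724 = 327610.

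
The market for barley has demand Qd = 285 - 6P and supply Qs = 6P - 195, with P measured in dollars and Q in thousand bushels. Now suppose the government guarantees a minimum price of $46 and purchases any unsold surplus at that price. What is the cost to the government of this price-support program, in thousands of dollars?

Equilibrium: 285 - 6P = 6P - 195, so 480 = 12P and P* = 40, Q* = 45.
Because the floor (46) lies above the market-clearing price, it is binding.
At P = 46: Qd = 285 - 6·46 = 9 and Qs = 6·46 - 195 = 81.
Surplus = Qs - Qd = 72.
Government expenditure = surplus × support price = 72 × 46 = 3312.

3312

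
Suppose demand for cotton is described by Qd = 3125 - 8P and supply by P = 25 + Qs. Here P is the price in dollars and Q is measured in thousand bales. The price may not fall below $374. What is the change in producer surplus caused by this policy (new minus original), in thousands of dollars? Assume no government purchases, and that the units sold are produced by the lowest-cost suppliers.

Rearranging supply gives Qs = P - 25. Setting quantity demanded equal to quantity supplied, 3125 - 8P = P - 25, gives P* = 350 and Q* = 325.
Because the floor (374) lies above the market-clearing price, it is binding.
At P = 374: Qd = 3125 - 8·374 = 133 and Qs = 374 - 25 = 349.
Producer surplus without the control is ½ · (350 - 25) · 325 = 52812.5.
With the floor, 133 units are sold at 374. The supply price at Q = 133 is 158, so PS = ½ · [(374 - 25) + (374 - 158)] · 133 = 37572.5.
Change in producer surplus = 37572.5 - 52812.5 = -15240.

-15240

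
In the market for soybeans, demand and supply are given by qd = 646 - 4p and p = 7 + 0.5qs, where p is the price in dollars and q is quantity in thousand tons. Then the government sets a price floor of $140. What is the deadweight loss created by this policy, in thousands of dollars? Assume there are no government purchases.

5400

Rearranging supply gives qs = 2p - 14. Without the control the market clears where 646 - 4p = 2p - 14, i.e. p* = 110 and q* = 206.
Since 140 > 110, the floor is binding.
At p = 140: qd = 646 - 4·140 = 86 and qs = 2·140 - 14 = 266.
Quantity traded falls to 86. At q = 86 the demand price is (646 - 86)/4 = 140 and the supply price is (14 + 86)/2 = 50.
Deadweight loss = ½ · (140 - 50) · (206 - 86) = ½ · 90 · 120 = 5400.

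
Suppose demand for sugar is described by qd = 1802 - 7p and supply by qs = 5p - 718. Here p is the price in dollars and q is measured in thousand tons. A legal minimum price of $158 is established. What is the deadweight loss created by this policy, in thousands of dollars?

0

Equilibrium: 1802 - 7p = 5p - 718, so 2520 = 12p and p* = 210, q* = 332.
Since 158 is below p* = 210, the floor does not bind and the free-market outcome prevails.
Since the control does not bind, no trades are prevented and deadweight loss is zero.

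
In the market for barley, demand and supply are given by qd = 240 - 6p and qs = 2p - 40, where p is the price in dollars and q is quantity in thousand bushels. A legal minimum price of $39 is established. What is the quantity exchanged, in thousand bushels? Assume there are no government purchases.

6

Equilibrium: 240 - 6p = 2p - 40, so 280 = 8p and p* = 35, q* = 30.
The floor of 39 is above the equilibrium price 35, so it binds.
At p = 39: qd = 240 - 6·39 = 6 and qs = 2·39 - 40 = 38.
The quantity actually transacted is the short side, demand: 6.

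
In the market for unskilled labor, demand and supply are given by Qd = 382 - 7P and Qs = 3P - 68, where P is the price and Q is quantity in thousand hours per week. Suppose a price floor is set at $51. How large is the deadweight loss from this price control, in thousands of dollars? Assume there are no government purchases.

420

Equilibrium: 382 - 7P = 3P - 68, so 450 = 10P and P* = 45, Q* = 67.
Since 51 > 45, the floor is binding.
At P = 51: Qd = 382 - 7·51 = 25 and Qs = 3·51 - 68 = 85.
Quantity traded falls to 25. At Q = 25 the demand price is (382 - 25)/7 = 51 and the supply price is (68 + 25)/3 = 31.
Deadweight loss = ½ · (51 - 31) · (67 - 25) = ½ · 20 · 42 = 420.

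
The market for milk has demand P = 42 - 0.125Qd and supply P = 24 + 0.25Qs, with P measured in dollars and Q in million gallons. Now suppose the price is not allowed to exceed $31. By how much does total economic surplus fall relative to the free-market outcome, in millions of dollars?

75

Rearranging demand gives Qd = 336 - 8P; rearranging supply gives Qs = 4P - 96. Without the control the market clears where 336 - 8P = 4P - 96, i.e. P* = 36 and Q* = 48.
Since 31 < 36, the ceiling is binding.
At P = 31: Qd = 336 - 8·31 = 88 and Qs = 4·31 - 96 = 28.
Quantity traded falls to 28. At Q = 28 the demand price is (336 - 28)/8 = 38.5 and the supply price is (96 + 28)/4 = 31.
Deadweight loss = ½ · (38.5 - 31) · (48 - 28) = ½ · 7.5 · 20 = 75.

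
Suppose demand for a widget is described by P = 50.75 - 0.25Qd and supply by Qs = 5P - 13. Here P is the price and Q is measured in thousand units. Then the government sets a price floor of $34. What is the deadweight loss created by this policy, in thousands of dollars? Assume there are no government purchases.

360

Rearranging demand gives Qd = 203 - 4P. In a free market, 203 - 4P = 5P - 13 gives the equilibrium P* = 24, Q* = 107.
The floor of 34 is above the equilibrium price 24, so it binds.
At P = 34: Qd = 203 - 4·34 = 67 and Qs = 5·34 - 13 = 157.
Quantity traded falls to 67. At Q = 67 the demand price is (203 - 67)/4 = 34 and the supply price is (13 + 67)/5 = 16.
Deadweight loss = ½ · (34 - 16) · (107 - 67) = ½ · 18 · 40 = 360.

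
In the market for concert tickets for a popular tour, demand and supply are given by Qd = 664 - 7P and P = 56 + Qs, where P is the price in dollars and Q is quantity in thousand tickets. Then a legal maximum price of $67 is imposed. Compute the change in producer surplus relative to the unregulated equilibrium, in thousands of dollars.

-517.5

Rearranging supply gives Qs = P - 56. Setting quantity demanded equal to quantity supplied, 664 - 7P = P - 56, gives P* = 90 and Q* = 34.
Since 67 < 90, the ceiling is binding.
At P = 67: Qd = 664 - 7·67 = 195 and Qs = 67 - 56 = 11.
Producer surplus without the control is ½ · (90 - 56) · 34 = 578.
With the ceiling, producers sell 11 units at 67, so PS = ½ · (67 - 56) · 11 = 60.5.
Change in producer surplus = 60.5 - 578 = -517.5.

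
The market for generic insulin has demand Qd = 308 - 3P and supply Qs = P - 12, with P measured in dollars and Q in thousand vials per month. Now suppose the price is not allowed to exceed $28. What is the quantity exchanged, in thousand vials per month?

16

In a free market, 308 - 3P = P - 12 gives the equilibrium P* = 80, Q* = 68.
Because the ceiling (28) lies below the market-clearing price, it is binding.
At P = 28: Qd = 308 - 3·28 = 224 and Qs = 28 - 12 = 16.
The quantity actually transacted is the short side, supply: 16.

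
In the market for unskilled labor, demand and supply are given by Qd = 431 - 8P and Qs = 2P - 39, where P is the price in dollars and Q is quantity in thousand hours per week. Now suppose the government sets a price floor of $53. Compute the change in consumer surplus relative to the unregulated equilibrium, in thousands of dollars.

In a free market, 431 - 8P = 2P - 39 gives the equilibrium P* = 47, Q* = 55.
Since 53 > 47, the floor is binding.
At P = 53: Qd = 431 - 8·53 = 7 and Qs = 2·53 - 39 = 67.
Consumer surplus without the control is ½ · (53.875 - 47) · 55 = 189.0625.
With the floor, consumers buy 7 units at 53, so CS = ½ · (53.875 - 53) · 7 = 3.0625.
Change in consumer surplus = 3.0625 - 189.0625 = -186.

-186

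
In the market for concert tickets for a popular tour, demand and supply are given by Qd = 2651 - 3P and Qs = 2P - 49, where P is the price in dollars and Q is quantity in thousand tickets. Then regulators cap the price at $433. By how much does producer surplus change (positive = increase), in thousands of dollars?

Equilibrium: 2651 - 3P = 2P - 49, so 2700 = 5P and P* = 540, Q* = 1031.
The ceiling of 433 is below the equilibrium price 540, so it binds.
At P = 433: Qd = 2651 - 3·433 = 1352 and Qs = 2·433 - 49 = 817.
Producer surplus without the control is ½ · (540 - 24.5) · 1031 = 265740.25.
With the ceiling, producers sell 817 units at 433, so PS = ½ · (433 - 24.5) · 817 = 166872.25.
Change in producer surplus = 166872.25 - 265740.25 = -98868.

-98868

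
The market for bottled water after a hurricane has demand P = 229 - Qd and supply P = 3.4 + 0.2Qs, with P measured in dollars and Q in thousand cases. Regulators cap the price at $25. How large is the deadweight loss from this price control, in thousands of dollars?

Rearranging demand gives Qd = 229 - P; rearranging supply gives Qs = 5P - 17. In a free market, 229 - P = 5P - 17 gives the equilibrium P* = 41, Q* = 188.
Since 25 < 41, the ceiling is binding.
At P = 25: Qd = 229 - 25 = 204 and Qs = 5·25 - 17 = 108.
Quantity traded falls to 108. At Q = 108 the demand price is 229 - 108 = 121 and the supply price is (17 + 108)/5 = 25.
Deadweight loss = ½ · (121 - 25) · (188 - 108) = ½ · 96 · 80 = 3840.

3840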